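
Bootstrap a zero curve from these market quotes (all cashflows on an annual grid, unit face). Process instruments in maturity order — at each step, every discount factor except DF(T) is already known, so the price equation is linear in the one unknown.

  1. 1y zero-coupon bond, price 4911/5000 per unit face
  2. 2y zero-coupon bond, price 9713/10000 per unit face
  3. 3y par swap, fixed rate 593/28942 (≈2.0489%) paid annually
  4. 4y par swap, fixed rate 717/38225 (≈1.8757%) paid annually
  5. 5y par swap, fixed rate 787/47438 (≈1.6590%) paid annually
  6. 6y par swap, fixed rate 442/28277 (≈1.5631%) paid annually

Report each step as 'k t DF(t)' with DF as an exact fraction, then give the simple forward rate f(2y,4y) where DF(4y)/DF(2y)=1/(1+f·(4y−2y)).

step 1 [1y] zero: DF = P = 4911/5000 ≈ 0.982200
step 2 [2y] zero: DF = P = 9713/10000 ≈ 0.971300
step 3 [3y] swap r/1=593/28942: DF=(1 − 593/28942·(0.982200+0.971300))/(1+593/28942) = 9407/10000 ≈ 0.940700
step 4 [4y] swap r/1=717/38225: DF=(1 − 717/38225·(0.982200+0.971300+0.940700))/(1+717/38225) = 9283/10000 ≈ 0.928300
step 5 [5y] swap r/1=787/47438: DF=(1 − 787/47438·(0.982200+0.971300+0.940700+0.928300))/(1+787/47438) = 9213/10000 ≈ 0.921300
step 6 [6y] swap r/1=442/28277: DF=(1 − 442/28277·(0.982200+0.971300+0.940700+0.928300+0.921300))/(1+442/28277) = 2279/2500 ≈ 0.911600

1 1 4911/5000
2 2 9713/10000
3 3 9407/10000
4 4 9283/10000
5 5 9213/10000
6 6 2279/2500
f(2y,4y) = ((9713/10000)/(9283/10000) − 1)/(2) = 215/9283 ≈ 2.3161%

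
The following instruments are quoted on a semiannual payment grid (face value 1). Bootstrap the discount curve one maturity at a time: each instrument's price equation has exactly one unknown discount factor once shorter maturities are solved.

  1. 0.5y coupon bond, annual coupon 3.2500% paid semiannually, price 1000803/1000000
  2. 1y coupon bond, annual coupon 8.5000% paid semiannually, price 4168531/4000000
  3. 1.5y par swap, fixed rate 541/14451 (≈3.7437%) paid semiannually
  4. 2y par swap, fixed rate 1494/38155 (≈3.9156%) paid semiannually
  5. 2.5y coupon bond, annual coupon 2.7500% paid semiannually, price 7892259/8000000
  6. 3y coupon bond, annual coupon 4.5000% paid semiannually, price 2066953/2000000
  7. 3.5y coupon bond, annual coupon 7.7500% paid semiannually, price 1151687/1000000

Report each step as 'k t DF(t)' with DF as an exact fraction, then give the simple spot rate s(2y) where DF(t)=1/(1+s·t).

1 1/2 1231/1250
2 1 1919/2000
3 3/2 9459/10000
4 2 9253/10000
5 5/2 4607/5000
6 3 1813/2000
7 7/2 4491/5000
s(2y) = (1/(9253/10000) − 1)/(2) = 747/18506 ≈ 4.0365%

step 1 [0.5y] bond c/2=13/800: DF=(1000803/1000000 − 13/800·(0))/(1+13/800) = 1231/1250 ≈ 0.984800
step 2 [1y] bond c/2=17/400: DF=(4168531/4000000 − 17/400·(0.984800))/(1+17/400) = 1919/2000 ≈ 0.959500
step 3 [1.5y] swap r/2=541/28902: DF=(1 − 541/28902·(0.984800+0.959500))/(1+541/28902) = 9459/10000 ≈ 0.945900
step 4 [2y] swap r/2=747/38155: DF=(1 − 747/38155·(0.984800+0.959500+0.945900))/(1+747/38155) = 9253/10000 ≈ 0.925300
step 5 [2.5y] bond c/2=11/800: DF=(7892259/8000000 − 11/800·(0.984800+0.959500+0.945900+0.925300))/(1+11/800) = 4607/5000 ≈ 0.921400
step 6 [3y] bond c/2=9/400: DF=(2066953/2000000 − 9/400·(0.984800+0.959500+0.945900+0.925300+0.921400))/(1+9/400) = 1813/2000 ≈ 0.906500
step 7 [3.5y] bond c/2=31/800: DF=(1151687/1000000 − 31/800·(0.984800+0.959500+0.945900+0.925300+0.921400+0.906500))/(1+31/800) = 4491/5000 ≈ 0.898200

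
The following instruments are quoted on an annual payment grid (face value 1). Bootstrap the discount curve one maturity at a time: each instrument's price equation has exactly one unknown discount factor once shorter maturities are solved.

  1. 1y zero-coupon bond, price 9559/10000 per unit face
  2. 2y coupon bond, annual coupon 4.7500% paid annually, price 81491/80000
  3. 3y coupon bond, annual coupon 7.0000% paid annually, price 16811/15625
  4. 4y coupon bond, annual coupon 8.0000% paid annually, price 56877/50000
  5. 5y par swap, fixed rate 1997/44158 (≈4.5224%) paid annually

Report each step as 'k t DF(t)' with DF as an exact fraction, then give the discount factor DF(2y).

step 1 [1y] zero: DF = P = 9559/10000 ≈ 0.955900
step 2 [2y] bond c/1=19/400: DF=(81491/80000 − 19/400·(0.955900))/(1+19/400) = 9291/10000 ≈ 0.929100
step 3 [3y] bond c/1=7/100: DF=(16811/15625 − 7/100·(0.955900+0.929100))/(1+7/100) = 4411/5000 ≈ 0.882200
step 4 [4y] bond c/1=2/25: DF=(56877/50000 − 2/25·(0.955900+0.929100+0.882200))/(1+2/25) = 8483/10000 ≈ 0.848300
step 5 [5y] swap r/1=1997/44158: DF=(1 − 1997/44158·(0.955900+0.929100+0.882200+0.848300))/(1+1997/44158) = 8003/10000 ≈ 0.800300

1 1 9559/10000
2 2 9291/10000
3 3 4411/5000
4 4 8483/10000
5 5 8003/10000
DF(2y) = 9291/10000 ≈ 0.929100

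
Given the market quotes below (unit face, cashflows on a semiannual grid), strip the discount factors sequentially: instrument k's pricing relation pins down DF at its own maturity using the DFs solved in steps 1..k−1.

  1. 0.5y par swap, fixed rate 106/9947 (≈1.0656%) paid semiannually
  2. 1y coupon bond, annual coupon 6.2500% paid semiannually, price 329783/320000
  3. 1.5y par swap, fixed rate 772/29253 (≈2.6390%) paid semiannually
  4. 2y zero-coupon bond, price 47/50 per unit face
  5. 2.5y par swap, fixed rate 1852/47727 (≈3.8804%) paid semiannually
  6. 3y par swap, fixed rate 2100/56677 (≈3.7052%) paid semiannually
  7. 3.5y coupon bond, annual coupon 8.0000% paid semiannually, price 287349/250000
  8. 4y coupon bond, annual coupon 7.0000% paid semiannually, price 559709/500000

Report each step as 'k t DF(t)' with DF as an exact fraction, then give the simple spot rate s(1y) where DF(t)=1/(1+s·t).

1 1/2 9947/10000
2 1 2423/2500
3 3/2 4807/5000
4 2 47/50
5 5/2 4537/5000
6 3 179/200
7 7/2 1109/1250
8 4 8599/10000
s(1y) = (1/(2423/2500) − 1)/(1) = 77/2423 ≈ 3.1779%

step 1 [0.5y] swap r/2=53/9947: DF=(1 − 53/9947·(0))/(1+53/9947) = 9947/10000 ≈ 0.994700
step 2 [1y] bond c/2=1/32: DF=(329783/320000 − 1/32·(0.994700))/(1+1/32) = 2423/2500 ≈ 0.969200
step 3 [1.5y] swap r/2=386/29253: DF=(1 − 386/29253·(0.994700+0.969200))/(1+386/29253) = 4807/5000 ≈ 0.961400
step 4 [2y] zero: DF = P = 47/50 ≈ 0.940000
step 5 [2.5y] swap r/2=926/47727: DF=(1 − 926/47727·(0.994700+0.969200+0.961400+0.940000))/(1+926/47727) = 4537/5000 ≈ 0.907400
step 6 [3y] swap r/2=1050/56677: DF=(1 − 1050/56677·(0.994700+0.969200+0.961400+0.940000+0.907400))/(1+1050/56677) = 179/200 ≈ 0.895000
step 7 [3.5y] bond c/2=1/25: DF=(287349/250000 − 1/25·(0.994700+0.969200+0.961400+0.940000+0.907400+0.895000))/(1+1/25) = 1109/1250 ≈ 0.887200
step 8 [4y] bond c/2=7/200: DF=(559709/500000 − 7/200·(0.994700+0.969200+0.961400+0.940000+0.907400+0.895000+0.887200))/(1+7/200) = 8599/10000 ≈ 0.859900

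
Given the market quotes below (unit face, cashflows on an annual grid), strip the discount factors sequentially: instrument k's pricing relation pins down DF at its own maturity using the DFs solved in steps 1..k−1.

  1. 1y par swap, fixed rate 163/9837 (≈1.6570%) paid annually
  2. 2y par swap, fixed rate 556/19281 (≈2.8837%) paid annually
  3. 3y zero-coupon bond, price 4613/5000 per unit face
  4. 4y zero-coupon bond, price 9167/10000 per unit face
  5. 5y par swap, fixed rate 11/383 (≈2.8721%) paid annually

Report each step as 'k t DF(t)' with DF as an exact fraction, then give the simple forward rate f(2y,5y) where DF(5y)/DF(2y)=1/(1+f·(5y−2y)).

step 1 [1y] swap r/1=163/9837: DF=(1 − 163/9837·(0))/(1+163/9837) = 9837/10000 ≈ 0.983700
step 2 [2y] swap r/1=556/19281: DF=(1 − 556/19281·(0.983700))/(1+556/19281) = 2361/2500 ≈ 0.944400
step 3 [3y] zero: DF = P = 4613/5000 ≈ 0.922600
step 4 [4y] zero: DF = P = 9167/10000 ≈ 0.916700
step 5 [5y] swap r/1=11/383: DF=(1 − 11/383·(0.983700+0.944400+0.922600+0.916700))/(1+11/383) = 8669/10000 ≈ 0.866900

1 1 9837/10000
2 2 2361/2500
3 3 4613/5000
4 4 9167/10000
5 5 8669/10000
f(2y,5y) = ((2361/2500)/(8669/10000) − 1)/(3) = 775/26007 ≈ 2.9800%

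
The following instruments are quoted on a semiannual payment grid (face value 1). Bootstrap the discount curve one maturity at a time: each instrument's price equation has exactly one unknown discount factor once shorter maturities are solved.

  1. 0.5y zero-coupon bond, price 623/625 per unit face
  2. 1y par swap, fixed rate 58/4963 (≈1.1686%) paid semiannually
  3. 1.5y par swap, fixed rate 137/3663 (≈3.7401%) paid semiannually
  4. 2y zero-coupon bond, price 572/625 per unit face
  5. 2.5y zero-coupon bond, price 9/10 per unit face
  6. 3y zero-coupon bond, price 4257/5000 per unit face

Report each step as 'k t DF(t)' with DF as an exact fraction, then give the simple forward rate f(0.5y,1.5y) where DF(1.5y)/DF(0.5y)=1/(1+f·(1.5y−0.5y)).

1 1/2 623/625
2 1 2471/2500
3 3/2 2363/2500
4 2 572/625
5 5/2 9/10
6 3 4257/5000
f(0.5y,1.5y) = ((623/625)/(2363/2500) − 1)/(1) = 129/2363 ≈ 5.4592%

step 1 [0.5y] zero: DF = P = 623/625 ≈ 0.996800
step 2 [1y] swap r/2=29/4963: DF=(1 − 29/4963·(0.996800))/(1+29/4963) = 2471/2500 ≈ 0.988400
step 3 [1.5y] swap r/2=137/7326: DF=(1 − 137/7326·(0.996800+0.988400))/(1+137/7326) = 2363/2500 ≈ 0.945200
step 4 [2y] zero: DF = P = 572/625 ≈ 0.915200
step 5 [2.5y] zero: DF = P = 9/10 ≈ 0.900000
step 6 [3y] zero: DF = P = 4257/5000 ≈ 0.851400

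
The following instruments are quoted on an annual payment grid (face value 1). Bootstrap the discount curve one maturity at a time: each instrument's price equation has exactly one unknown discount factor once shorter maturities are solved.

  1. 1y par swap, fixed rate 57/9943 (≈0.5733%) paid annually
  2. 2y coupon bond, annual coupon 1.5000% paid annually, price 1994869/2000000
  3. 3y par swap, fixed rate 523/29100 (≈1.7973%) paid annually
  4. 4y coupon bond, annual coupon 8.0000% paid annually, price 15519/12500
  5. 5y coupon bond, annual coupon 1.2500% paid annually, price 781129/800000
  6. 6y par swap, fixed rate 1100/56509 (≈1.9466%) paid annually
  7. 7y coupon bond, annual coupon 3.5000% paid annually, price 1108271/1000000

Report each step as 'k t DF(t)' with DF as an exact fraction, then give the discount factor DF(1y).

1 1 9943/10000
2 2 121/125
3 3 9477/10000
4 4 467/500
5 5 9169/10000
6 6 89/100
7 7 8797/10000
DF(1y) = 9943/10000 ≈ 0.994300

step 1 [1y] swap r/1=57/9943: DF=(1 − 57/9943·(0))/(1+57/9943) = 9943/10000 ≈ 0.994300
step 2 [2y] bond c/1=3/200: DF=(1994869/2000000 − 3/200·(0.994300))/(1+3/200) = 121/125 ≈ 0.968000
step 3 [3y] swap r/1=523/29100: DF=(1 − 523/29100·(0.994300+0.968000))/(1+523/29100) = 9477/10000 ≈ 0.947700
step 4 [4y] bond c/1=2/25: DF=(15519/12500 − 2/25·(0.994300+0.968000+0.947700))/(1+2/25) = 467/500 ≈ 0.934000
step 5 [5y] bond c/1=1/80: DF=(781129/800000 − 1/80·(0.994300+0.968000+0.947700+0.934000))/(1+1/80) = 9169/10000 ≈ 0.916900
step 6 [6y] swap r/1=1100/56509: DF=(1 − 1100/56509·(0.994300+0.968000+0.947700+0.934000+0.916900))/(1+1100/56509) = 89/100 ≈ 0.890000
step 7 [7y] bond c/1=7/200: DF=(1108271/1000000 − 7/200·(0.994300+0.968000+0.947700+0.934000+0.916900+0.890000))/(1+7/200) = 8797/10000 ≈ 0.879700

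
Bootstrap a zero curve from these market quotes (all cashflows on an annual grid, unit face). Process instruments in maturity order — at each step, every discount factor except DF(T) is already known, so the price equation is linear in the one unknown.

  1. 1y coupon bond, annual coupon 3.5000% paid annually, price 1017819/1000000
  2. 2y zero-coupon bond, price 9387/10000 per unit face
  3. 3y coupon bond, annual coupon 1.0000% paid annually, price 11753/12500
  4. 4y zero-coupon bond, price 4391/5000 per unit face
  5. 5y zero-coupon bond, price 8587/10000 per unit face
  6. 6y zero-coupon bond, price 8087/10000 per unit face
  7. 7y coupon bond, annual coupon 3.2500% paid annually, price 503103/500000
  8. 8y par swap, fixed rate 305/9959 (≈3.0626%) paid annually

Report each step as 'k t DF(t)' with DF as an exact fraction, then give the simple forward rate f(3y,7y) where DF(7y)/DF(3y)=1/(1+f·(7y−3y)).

step 1 [1y] bond c/1=7/200: DF=(1017819/1000000 − 7/200·(0))/(1+7/200) = 4917/5000 ≈ 0.983400
step 2 [2y] zero: DF = P = 9387/10000 ≈ 0.938700
step 3 [3y] bond c/1=1/100: DF=(11753/12500 − 1/100·(0.983400+0.938700))/(1+1/100) = 9119/10000 ≈ 0.911900
step 4 [4y] zero: DF = P = 4391/5000 ≈ 0.878200
step 5 [5y] zero: DF = P = 8587/10000 ≈ 0.858700
step 6 [6y] zero: DF = P = 8087/10000 ≈ 0.808700
step 7 [7y] bond c/1=13/400: DF=(503103/500000 − 13/400·(0.983400+0.938700+0.911900+0.878200+0.858700+0.808700))/(1+13/400) = 2013/2500 ≈ 0.805200
step 8 [8y] swap r/1=305/9959: DF=(1 − 305/9959·(0.983400+0.938700+0.911900+0.878200+0.858700+0.808700+0.805200))/(1+305/9959) = 1573/2000 ≈ 0.786500

1 1 4917/5000
2 2 9387/10000
3 3 9119/10000
4 4 4391/5000
5 5 8587/10000
6 6 8087/10000
7 7 2013/2500
8 8 1573/2000
f(3y,7y) = ((9119/10000)/(2013/2500) − 1)/(4) = 97/2928 ≈ 3.3128%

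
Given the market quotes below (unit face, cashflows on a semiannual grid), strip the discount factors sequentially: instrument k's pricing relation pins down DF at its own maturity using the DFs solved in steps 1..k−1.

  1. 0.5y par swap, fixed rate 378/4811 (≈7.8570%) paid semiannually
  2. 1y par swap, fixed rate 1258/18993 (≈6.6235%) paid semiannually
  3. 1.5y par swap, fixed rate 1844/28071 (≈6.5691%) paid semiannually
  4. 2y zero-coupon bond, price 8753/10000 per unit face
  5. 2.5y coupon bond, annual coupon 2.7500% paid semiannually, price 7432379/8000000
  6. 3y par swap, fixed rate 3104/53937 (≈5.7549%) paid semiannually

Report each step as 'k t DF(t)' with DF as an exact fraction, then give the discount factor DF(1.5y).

step 1 [0.5y] swap r/2=189/4811: DF=(1 − 189/4811·(0))/(1+189/4811) = 4811/5000 ≈ 0.962200
step 2 [1y] swap r/2=629/18993: DF=(1 − 629/18993·(0.962200))/(1+629/18993) = 9371/10000 ≈ 0.937100
step 3 [1.5y] swap r/2=922/28071: DF=(1 − 922/28071·(0.962200+0.937100))/(1+922/28071) = 4539/5000 ≈ 0.907800
step 4 [2y] zero: DF = P = 8753/10000 ≈ 0.875300
step 5 [2.5y] bond c/2=11/800: DF=(7432379/8000000 − 11/800·(0.962200+0.937100+0.907800+0.875300))/(1+11/800) = 1733/2000 ≈ 0.866500
step 6 [3y] swap r/2=1552/53937: DF=(1 − 1552/53937·(0.962200+0.937100+0.907800+0.875300+0.866500))/(1+1552/53937) = 528/625 ≈ 0.844800

1 1/2 4811/5000
2 1 9371/10000
3 3/2 4539/5000
4 2 8753/10000
5 5/2 1733/2000
6 3 528/625
DF(1.5y) = 4539/5000 ≈ 0.907800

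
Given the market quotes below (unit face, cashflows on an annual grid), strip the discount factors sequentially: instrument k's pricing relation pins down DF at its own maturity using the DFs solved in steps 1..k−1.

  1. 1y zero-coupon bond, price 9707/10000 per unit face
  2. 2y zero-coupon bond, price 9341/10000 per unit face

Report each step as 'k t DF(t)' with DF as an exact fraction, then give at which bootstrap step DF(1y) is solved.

1 1 9707/10000
2 2 9341/10000
DF(1y) is solved at step 1

step 1 [1y] zero: DF = P = 9707/10000 ≈ 0.970700
step 2 [2y] zero: DF = P = 9341/10000 ≈ 0.934100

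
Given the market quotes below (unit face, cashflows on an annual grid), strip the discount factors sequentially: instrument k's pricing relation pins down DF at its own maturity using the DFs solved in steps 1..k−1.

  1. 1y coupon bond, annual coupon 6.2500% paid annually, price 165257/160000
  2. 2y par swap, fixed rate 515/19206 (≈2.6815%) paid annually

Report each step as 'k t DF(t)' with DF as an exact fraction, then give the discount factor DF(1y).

1 1 9721/10000
2 2 1897/2000
DF(1y) = 9721/10000 ≈ 0.972100

step 1 [1y] bond c/1=1/16: DF=(165257/160000 − 1/16·(0))/(1+1/16) = 9721/10000 ≈ 0.972100
step 2 [2y] swap r/1=515/19206: DF=(1 − 515/19206·(0.972100))/(1+515/19206) = 1897/2000 ≈ 0.948500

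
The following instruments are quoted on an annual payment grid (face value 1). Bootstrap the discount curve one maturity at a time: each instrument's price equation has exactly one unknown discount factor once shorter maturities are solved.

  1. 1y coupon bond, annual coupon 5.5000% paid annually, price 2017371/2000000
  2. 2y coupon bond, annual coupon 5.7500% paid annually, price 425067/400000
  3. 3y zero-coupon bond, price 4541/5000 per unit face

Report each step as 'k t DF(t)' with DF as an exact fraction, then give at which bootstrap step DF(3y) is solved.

step 1 [1y] bond c/1=11/200: DF=(2017371/2000000 − 11/200·(0))/(1+11/200) = 9561/10000 ≈ 0.956100
step 2 [2y] bond c/1=23/400: DF=(425067/400000 − 23/400·(0.956100))/(1+23/400) = 9529/10000 ≈ 0.952900
step 3 [3y] zero: DF = P = 4541/5000 ≈ 0.908200

1 1 9561/10000
2 2 9529/10000
3 3 4541/5000
DF(3y) is solved at step 3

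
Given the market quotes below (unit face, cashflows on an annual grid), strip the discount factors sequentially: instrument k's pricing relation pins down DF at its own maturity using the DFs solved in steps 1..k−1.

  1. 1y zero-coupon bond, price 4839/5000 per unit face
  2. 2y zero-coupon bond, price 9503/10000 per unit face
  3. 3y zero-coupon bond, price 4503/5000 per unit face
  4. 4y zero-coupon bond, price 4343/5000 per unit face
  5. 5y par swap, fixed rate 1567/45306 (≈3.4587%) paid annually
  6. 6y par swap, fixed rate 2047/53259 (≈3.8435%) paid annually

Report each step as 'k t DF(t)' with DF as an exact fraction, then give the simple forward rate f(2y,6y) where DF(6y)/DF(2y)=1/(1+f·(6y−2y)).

1 1 4839/5000
2 2 9503/10000
3 3 4503/5000
4 4 4343/5000
5 5 8433/10000
6 6 7953/10000
f(2y,6y) = ((9503/10000)/(7953/10000) − 1)/(4) = 775/15906 ≈ 4.8724%

step 1 [1y] zero: DF = P = 4839/5000 ≈ 0.967800
step 2 [2y] zero: DF = P = 9503/10000 ≈ 0.950300
step 3 [3y] zero: DF = P = 4503/5000 ≈ 0.900600
step 4 [4y] zero: DF = P = 4343/5000 ≈ 0.868600
step 5 [5y] swap r/1=1567/45306: DF=(1 − 1567/45306·(0.967800+0.950300+0.900600+0.868600))/(1+1567/45306) = 8433/10000 ≈ 0.843300
step 6 [6y] swap r/1=2047/53259: DF=(1 − 2047/53259·(0.967800+0.950300+0.900600+0.868600+0.843300))/(1+2047/53259) = 7953/10000 ≈ 0.795300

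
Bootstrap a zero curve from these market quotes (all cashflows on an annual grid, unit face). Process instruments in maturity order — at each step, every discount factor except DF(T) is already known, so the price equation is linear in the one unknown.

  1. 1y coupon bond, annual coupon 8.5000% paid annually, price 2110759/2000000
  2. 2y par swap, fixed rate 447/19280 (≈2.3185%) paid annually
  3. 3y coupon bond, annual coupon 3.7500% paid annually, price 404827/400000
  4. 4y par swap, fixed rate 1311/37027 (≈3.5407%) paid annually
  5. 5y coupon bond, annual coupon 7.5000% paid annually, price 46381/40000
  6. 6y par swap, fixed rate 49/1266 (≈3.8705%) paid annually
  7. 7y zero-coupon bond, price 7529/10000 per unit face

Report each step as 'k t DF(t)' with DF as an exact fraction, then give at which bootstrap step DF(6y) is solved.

1 1 9727/10000
2 2 9553/10000
3 3 4529/5000
4 4 8689/10000
5 5 8203/10000
6 6 3971/5000
7 7 7529/10000
DF(6y) is solved at step 6

step 1 [1y] bond c/1=17/200: DF=(2110759/2000000 − 17/200·(0))/(1+17/200) = 9727/10000 ≈ 0.972700
step 2 [2y] swap r/1=447/19280: DF=(1 − 447/19280·(0.972700))/(1+447/19280) = 9553/10000 ≈ 0.955300
step 3 [3y] bond c/1=3/80: DF=(404827/400000 − 3/80·(0.972700+0.955300))/(1+3/80) = 4529/5000 ≈ 0.905800
step 4 [4y] swap r/1=1311/37027: DF=(1 − 1311/37027·(0.972700+0.955300+0.905800))/(1+1311/37027) = 8689/10000 ≈ 0.868900
step 5 [5y] bond c/1=3/40: DF=(46381/40000 − 3/40·(0.972700+0.955300+0.905800+0.868900))/(1+3/40) = 8203/10000 ≈ 0.820300
step 6 [6y] swap r/1=49/1266: DF=(1 − 49/1266·(0.972700+0.955300+0.905800+0.868900+0.820300))/(1+49/1266) = 3971/5000 ≈ 0.794200
step 7 [7y] zero: DF = P = 7529/10000 ≈ 0.752900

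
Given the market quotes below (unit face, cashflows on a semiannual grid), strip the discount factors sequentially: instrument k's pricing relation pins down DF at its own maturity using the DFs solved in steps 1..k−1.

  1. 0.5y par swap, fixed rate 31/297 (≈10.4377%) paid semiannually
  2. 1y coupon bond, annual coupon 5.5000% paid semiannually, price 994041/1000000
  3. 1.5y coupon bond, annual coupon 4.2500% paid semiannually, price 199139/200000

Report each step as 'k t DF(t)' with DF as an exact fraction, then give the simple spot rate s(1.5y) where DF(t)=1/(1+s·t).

step 1 [0.5y] swap r/2=31/594: DF=(1 − 31/594·(0))/(1+31/594) = 594/625 ≈ 0.950400
step 2 [1y] bond c/2=11/400: DF=(994041/1000000 − 11/400·(0.950400))/(1+11/400) = 471/500 ≈ 0.942000
step 3 [1.5y] bond c/2=17/800: DF=(199139/200000 − 17/800·(0.950400+0.942000))/(1+17/800) = 2339/2500 ≈ 0.935600

1 1/2 594/625
2 1 471/500
3 3/2 2339/2500
s(1.5y) = (1/(2339/2500) − 1)/(3/2) = 322/7017 ≈ 4.5889%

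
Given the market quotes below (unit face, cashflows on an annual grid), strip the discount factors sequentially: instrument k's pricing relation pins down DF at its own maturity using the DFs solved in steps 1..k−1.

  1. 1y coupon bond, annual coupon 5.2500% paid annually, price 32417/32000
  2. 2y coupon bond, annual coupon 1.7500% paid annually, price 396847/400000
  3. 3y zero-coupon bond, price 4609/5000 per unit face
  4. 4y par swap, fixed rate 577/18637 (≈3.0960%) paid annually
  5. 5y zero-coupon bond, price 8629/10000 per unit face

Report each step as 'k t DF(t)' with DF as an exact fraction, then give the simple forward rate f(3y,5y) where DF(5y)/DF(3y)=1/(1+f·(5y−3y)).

1 1 77/80
2 2 1917/2000
3 3 4609/5000
4 4 4423/5000
5 5 8629/10000
f(3y,5y) = ((4609/5000)/(8629/10000) − 1)/(2) = 589/17258 ≈ 3.4129%

step 1 [1y] bond c/1=21/400: DF=(32417/32000 − 21/400·(0))/(1+21/400) = 77/80 ≈ 0.962500
step 2 [2y] bond c/1=7/400: DF=(396847/400000 − 7/400·(0.962500))/(1+7/400) = 1917/2000 ≈ 0.958500
step 3 [3y] zero: DF = P = 4609/5000 ≈ 0.921800
step 4 [4y] swap r/1=577/18637: DF=(1 − 577/18637·(0.962500+0.958500+0.921800))/(1+577/18637) = 4423/5000 ≈ 0.884600
step 5 [5y] zero: DF = P = 8629/10000 ≈ 0.862900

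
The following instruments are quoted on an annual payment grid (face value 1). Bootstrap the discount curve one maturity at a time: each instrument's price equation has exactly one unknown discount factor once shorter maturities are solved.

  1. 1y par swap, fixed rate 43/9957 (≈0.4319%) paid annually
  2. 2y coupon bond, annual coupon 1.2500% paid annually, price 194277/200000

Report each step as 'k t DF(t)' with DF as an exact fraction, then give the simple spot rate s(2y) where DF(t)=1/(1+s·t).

step 1 [1y] swap r/1=43/9957: DF=(1 − 43/9957·(0))/(1+43/9957) = 9957/10000 ≈ 0.995700
step 2 [2y] bond c/1=1/80: DF=(194277/200000 − 1/80·(0.995700))/(1+1/80) = 9471/10000 ≈ 0.947100

1 1 9957/10000
2 2 9471/10000
s(2y) = (1/(9471/10000) − 1)/(2) = 529/18942 ≈ 2.7927%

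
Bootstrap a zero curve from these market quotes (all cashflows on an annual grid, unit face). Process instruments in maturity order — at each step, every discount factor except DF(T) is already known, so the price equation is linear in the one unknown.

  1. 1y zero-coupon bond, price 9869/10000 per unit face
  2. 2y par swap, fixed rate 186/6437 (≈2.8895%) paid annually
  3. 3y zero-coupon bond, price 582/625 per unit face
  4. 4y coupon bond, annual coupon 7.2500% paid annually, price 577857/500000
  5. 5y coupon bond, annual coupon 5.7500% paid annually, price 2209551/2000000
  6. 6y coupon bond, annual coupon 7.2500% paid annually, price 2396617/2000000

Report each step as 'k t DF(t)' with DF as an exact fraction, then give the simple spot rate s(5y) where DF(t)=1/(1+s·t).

step 1 [1y] zero: DF = P = 9869/10000 ≈ 0.986900
step 2 [2y] swap r/1=186/6437: DF=(1 − 186/6437·(0.986900))/(1+186/6437) = 4721/5000 ≈ 0.944200
step 3 [3y] zero: DF = P = 582/625 ≈ 0.931200
step 4 [4y] bond c/1=29/400: DF=(577857/500000 − 29/400·(0.986900+0.944200+0.931200))/(1+29/400) = 8841/10000 ≈ 0.884100
step 5 [5y] bond c/1=23/400: DF=(2209551/2000000 − 23/400·(0.986900+0.944200+0.931200+0.884100))/(1+23/400) = 841/1000 ≈ 0.841000
step 6 [6y] bond c/1=29/400: DF=(2396617/2000000 − 29/400·(0.986900+0.944200+0.931200+0.884100+0.841000))/(1+29/400) = 1009/1250 ≈ 0.807200

1 1 9869/10000
2 2 4721/5000
3 3 582/625
4 4 8841/10000
5 5 841/1000
6 6 1009/1250
s(5y) = (1/(841/1000) − 1)/(5) = 159/4205 ≈ 3.7812%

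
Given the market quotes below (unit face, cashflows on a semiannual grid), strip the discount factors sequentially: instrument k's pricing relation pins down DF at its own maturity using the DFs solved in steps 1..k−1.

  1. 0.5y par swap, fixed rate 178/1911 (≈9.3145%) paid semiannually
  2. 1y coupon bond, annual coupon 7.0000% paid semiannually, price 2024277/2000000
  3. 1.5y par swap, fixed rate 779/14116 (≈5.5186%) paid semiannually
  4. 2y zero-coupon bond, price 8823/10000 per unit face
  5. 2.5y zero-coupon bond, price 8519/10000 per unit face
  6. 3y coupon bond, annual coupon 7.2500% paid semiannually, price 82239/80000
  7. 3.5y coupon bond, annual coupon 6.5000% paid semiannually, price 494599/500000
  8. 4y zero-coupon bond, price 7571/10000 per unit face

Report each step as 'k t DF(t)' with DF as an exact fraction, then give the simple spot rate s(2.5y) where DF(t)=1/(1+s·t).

1 1/2 1911/2000
2 1 591/625
3 3/2 9221/10000
4 2 8823/10000
5 5/2 8519/10000
6 3 4163/5000
7 7/2 1971/2500
8 4 7571/10000
s(2.5y) = (1/(8519/10000) − 1)/(5/2) = 2962/42595 ≈ 6.9539%

step 1 [0.5y] swap r/2=89/1911: DF=(1 − 89/1911·(0))/(1+89/1911) = 1911/2000 ≈ 0.955500
step 2 [1y] bond c/2=7/200: DF=(2024277/2000000 − 7/200·(0.955500))/(1+7/200) = 591/625 ≈ 0.945600
step 3 [1.5y] swap r/2=779/28232: DF=(1 − 779/28232·(0.955500+0.945600))/(1+779/28232) = 9221/10000 ≈ 0.922100
step 4 [2y] zero: DF = P = 8823/10000 ≈ 0.882300
step 5 [2.5y] zero: DF = P = 8519/10000 ≈ 0.851900
step 6 [3y] bond c/2=29/800: DF=(82239/80000 − 29/800·(0.955500+0.945600+0.922100+0.882300+0.851900))/(1+29/800) = 4163/5000 ≈ 0.832600
step 7 [3.5y] bond c/2=13/400: DF=(494599/500000 − 13/400·(0.955500+0.945600+0.922100+0.882300+0.851900+0.832600))/(1+13/400) = 1971/2500 ≈ 0.788400
step 8 [4y] zero: DF = P = 7571/10000 ≈ 0.757100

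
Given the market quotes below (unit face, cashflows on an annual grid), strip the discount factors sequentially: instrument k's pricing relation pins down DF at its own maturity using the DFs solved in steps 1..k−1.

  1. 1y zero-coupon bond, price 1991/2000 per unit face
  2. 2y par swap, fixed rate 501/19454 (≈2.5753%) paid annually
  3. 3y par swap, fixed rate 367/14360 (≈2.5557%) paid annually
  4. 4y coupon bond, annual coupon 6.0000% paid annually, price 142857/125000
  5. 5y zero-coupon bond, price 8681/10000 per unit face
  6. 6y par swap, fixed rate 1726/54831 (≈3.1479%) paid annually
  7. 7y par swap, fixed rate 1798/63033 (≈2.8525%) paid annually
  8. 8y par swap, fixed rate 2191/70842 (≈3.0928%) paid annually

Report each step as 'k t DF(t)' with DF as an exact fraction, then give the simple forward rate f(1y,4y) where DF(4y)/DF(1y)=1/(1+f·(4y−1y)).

step 1 [1y] zero: DF = P = 1991/2000 ≈ 0.995500
step 2 [2y] swap r/1=501/19454: DF=(1 − 501/19454·(0.995500))/(1+501/19454) = 9499/10000 ≈ 0.949900
step 3 [3y] swap r/1=367/14360: DF=(1 − 367/14360·(0.995500+0.949900))/(1+367/14360) = 4633/5000 ≈ 0.926600
step 4 [4y] bond c/1=3/50: DF=(142857/125000 − 3/50·(0.995500+0.949900+0.926600))/(1+3/50) = 2289/2500 ≈ 0.915600
step 5 [5y] zero: DF = P = 8681/10000 ≈ 0.868100
step 6 [6y] swap r/1=1726/54831: DF=(1 − 1726/54831·(0.995500+0.949900+0.926600+0.915600+0.868100))/(1+1726/54831) = 4137/5000 ≈ 0.827400
step 7 [7y] swap r/1=1798/63033: DF=(1 − 1798/63033·(0.995500+0.949900+0.926600+0.915600+0.868100+0.827400))/(1+1798/63033) = 4101/5000 ≈ 0.820200
step 8 [8y] swap r/1=2191/70842: DF=(1 − 2191/70842·(0.995500+0.949900+0.926600+0.915600+0.868100+0.827400+0.820200))/(1+2191/70842) = 7809/10000 ≈ 0.780900

1 1 1991/2000
2 2 9499/10000
3 3 4633/5000
4 4 2289/2500
5 5 8681/10000
6 6 4137/5000
7 7 4101/5000
8 8 7809/10000
f(1y,4y) = ((1991/2000)/(2289/2500) − 1)/(3) = 799/27468 ≈ 2.9088%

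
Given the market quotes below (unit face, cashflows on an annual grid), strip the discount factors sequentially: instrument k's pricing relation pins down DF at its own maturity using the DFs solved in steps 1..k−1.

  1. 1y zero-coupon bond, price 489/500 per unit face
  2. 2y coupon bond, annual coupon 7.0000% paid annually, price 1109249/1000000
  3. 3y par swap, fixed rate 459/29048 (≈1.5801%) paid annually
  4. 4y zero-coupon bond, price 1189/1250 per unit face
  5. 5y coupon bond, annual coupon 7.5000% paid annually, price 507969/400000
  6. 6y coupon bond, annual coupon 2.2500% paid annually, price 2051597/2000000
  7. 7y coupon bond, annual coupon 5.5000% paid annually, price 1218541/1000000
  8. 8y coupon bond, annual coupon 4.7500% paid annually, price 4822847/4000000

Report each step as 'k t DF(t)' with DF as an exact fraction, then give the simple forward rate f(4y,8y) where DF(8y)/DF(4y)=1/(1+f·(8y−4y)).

1 1 489/500
2 2 9727/10000
3 3 9541/10000
4 4 1189/1250
5 5 9123/10000
6 6 8983/10000
7 7 2149/2500
8 8 8551/10000
f(4y,8y) = ((1189/1250)/(8551/10000) − 1)/(4) = 961/34204 ≈ 2.8096%

step 1 [1y] zero: DF = P = 489/500 ≈ 0.978000
step 2 [2y] bond c/1=7/100: DF=(1109249/1000000 − 7/100·(0.978000))/(1+7/100) = 9727/10000 ≈ 0.972700
step 3 [3y] swap r/1=459/29048: DF=(1 − 459/29048·(0.978000+0.972700))/(1+459/29048) = 9541/10000 ≈ 0.954100
step 4 [4y] zero: DF = P = 1189/1250 ≈ 0.951200
step 5 [5y] bond c/1=3/40: DF=(507969/400000 − 3/40·(0.978000+0.972700+0.954100+0.951200))/(1+3/40) = 9123/10000 ≈ 0.912300
step 6 [6y] bond c/1=9/400: DF=(2051597/2000000 − 9/400·(0.978000+0.972700+0.954100+0.951200+0.912300))/(1+9/400) = 8983/10000 ≈ 0.898300
step 7 [7y] bond c/1=11/200: DF=(1218541/1000000 − 11/200·(0.978000+0.972700+0.954100+0.951200+0.912300+0.898300))/(1+11/200) = 2149/2500 ≈ 0.859600
step 8 [8y] bond c/1=19/400: DF=(4822847/4000000 − 19/400·(0.978000+0.972700+0.954100+0.951200+0.912300+0.898300+0.859600))/(1+19/400) = 8551/10000 ≈ 0.855100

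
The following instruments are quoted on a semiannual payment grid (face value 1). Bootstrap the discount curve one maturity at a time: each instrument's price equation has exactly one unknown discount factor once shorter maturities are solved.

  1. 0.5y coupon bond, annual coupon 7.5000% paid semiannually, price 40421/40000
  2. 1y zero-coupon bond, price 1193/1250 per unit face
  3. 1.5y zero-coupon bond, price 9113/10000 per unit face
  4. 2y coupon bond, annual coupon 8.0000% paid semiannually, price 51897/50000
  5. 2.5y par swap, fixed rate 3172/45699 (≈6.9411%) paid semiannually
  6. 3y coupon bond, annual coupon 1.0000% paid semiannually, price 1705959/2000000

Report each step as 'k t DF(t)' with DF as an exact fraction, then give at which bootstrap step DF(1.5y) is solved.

1 1/2 487/500
2 1 1193/1250
3 3/2 9113/10000
4 2 1111/1250
5 5/2 4207/5000
6 3 413/500
DF(1.5y) is solved at step 3

step 1 [0.5y] bond c/2=3/80: DF=(40421/40000 − 3/80·(0))/(1+3/80) = 487/500 ≈ 0.974000
step 2 [1y] zero: DF = P = 1193/1250 ≈ 0.954400
step 3 [1.5y] zero: DF = P = 9113/10000 ≈ 0.911300
step 4 [2y] bond c/2=1/25: DF=(51897/50000 − 1/25·(0.974000+0.954400+0.911300))/(1+1/25) = 1111/1250 ≈ 0.888800
step 5 [2.5y] swap r/2=1586/45699: DF=(1 − 1586/45699·(0.974000+0.954400+0.911300+0.888800))/(1+1586/45699) = 4207/5000 ≈ 0.841400
step 6 [3y] bond c/2=1/200: DF=(1705959/2000000 − 1/200·(0.974000+0.954400+0.911300+0.888800+0.841400))/(1+1/200) = 413/500 ≈ 0.826000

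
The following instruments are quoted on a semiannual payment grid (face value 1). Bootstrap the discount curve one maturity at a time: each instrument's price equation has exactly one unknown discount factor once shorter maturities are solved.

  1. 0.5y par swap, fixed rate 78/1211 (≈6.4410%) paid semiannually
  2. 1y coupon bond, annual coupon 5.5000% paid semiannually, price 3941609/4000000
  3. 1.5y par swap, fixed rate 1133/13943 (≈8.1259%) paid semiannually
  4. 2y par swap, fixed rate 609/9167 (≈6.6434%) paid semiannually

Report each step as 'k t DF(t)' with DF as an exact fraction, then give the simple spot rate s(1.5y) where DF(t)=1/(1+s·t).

1 1/2 1211/1250
2 1 9331/10000
3 3/2 8867/10000
4 2 4391/5000
s(1.5y) = (1/(8867/10000) − 1)/(3/2) = 2266/26601 ≈ 8.5185%

step 1 [0.5y] swap r/2=39/1211: DF=(1 − 39/1211·(0))/(1+39/1211) = 1211/1250 ≈ 0.968800
step 2 [1y] bond c/2=11/400: DF=(3941609/4000000 − 11/400·(0.968800))/(1+11/400) = 9331/10000 ≈ 0.933100
step 3 [1.5y] swap r/2=1133/27886: DF=(1 − 1133/27886·(0.968800+0.933100))/(1+1133/27886) = 8867/10000 ≈ 0.886700
step 4 [2y] swap r/2=609/18334: DF=(1 − 609/18334·(0.968800+0.933100+0.886700))/(1+609/18334) = 4391/5000 ≈ 0.878200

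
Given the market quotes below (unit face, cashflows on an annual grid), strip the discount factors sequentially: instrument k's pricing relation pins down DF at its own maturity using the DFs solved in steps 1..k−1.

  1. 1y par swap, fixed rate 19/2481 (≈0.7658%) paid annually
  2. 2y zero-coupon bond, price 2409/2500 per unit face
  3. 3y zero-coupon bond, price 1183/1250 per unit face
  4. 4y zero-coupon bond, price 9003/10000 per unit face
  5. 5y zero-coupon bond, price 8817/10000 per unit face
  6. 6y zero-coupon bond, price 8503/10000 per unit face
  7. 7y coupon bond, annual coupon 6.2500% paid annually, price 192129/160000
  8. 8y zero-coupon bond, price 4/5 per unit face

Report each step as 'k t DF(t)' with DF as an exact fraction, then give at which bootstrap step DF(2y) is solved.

1 1 2481/2500
2 2 2409/2500
3 3 1183/1250
4 4 9003/10000
5 5 8817/10000
6 6 8503/10000
7 7 4023/5000
8 8 4/5
DF(2y) is solved at step 2

step 1 [1y] swap r/1=19/2481: DF=(1 − 19/2481·(0))/(1+19/2481) = 2481/2500 ≈ 0.992400
step 2 [2y] zero: DF = P = 2409/2500 ≈ 0.963600
step 3 [3y] zero: DF = P = 1183/1250 ≈ 0.946400
step 4 [4y] zero: DF = P = 9003/10000 ≈ 0.900300
step 5 [5y] zero: DF = P = 8817/10000 ≈ 0.881700
step 6 [6y] zero: DF = P = 8503/10000 ≈ 0.850300
step 7 [7y] bond c/1=1/16: DF=(192129/160000 − 1/16·(0.992400+0.963600+0.946400+0.900300+0.881700+0.850300))/(1+1/16) = 4023/5000 ≈ 0.804600
step 8 [8y] zero: DF = P = 4/5 ≈ 0.800000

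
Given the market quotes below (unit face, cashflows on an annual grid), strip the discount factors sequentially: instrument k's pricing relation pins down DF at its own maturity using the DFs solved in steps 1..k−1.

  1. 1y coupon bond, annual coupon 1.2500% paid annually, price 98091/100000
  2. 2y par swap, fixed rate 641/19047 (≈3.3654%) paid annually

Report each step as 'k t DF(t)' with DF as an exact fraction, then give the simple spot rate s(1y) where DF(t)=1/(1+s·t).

step 1 [1y] bond c/1=1/80: DF=(98091/100000 − 1/80·(0))/(1+1/80) = 1211/1250 ≈ 0.968800
step 2 [2y] swap r/1=641/19047: DF=(1 − 641/19047·(0.968800))/(1+641/19047) = 9359/10000 ≈ 0.935900

1 1 1211/1250
2 2 9359/10000
s(1y) = (1/(1211/1250) − 1)/(1) = 39/1211 ≈ 3.2205%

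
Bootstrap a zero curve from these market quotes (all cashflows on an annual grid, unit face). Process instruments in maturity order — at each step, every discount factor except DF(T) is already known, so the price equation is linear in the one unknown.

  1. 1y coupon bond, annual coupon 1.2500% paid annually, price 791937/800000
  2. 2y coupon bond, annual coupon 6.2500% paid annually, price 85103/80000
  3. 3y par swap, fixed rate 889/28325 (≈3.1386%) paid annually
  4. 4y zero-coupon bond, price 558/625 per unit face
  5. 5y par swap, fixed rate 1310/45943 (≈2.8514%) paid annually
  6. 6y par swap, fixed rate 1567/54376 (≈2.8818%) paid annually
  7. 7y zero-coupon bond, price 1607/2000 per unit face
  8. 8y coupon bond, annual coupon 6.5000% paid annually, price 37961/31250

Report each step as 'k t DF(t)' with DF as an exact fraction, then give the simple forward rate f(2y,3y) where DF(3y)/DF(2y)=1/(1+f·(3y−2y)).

step 1 [1y] bond c/1=1/80: DF=(791937/800000 − 1/80·(0))/(1+1/80) = 9777/10000 ≈ 0.977700
step 2 [2y] bond c/1=1/16: DF=(85103/80000 − 1/16·(0.977700))/(1+1/16) = 9437/10000 ≈ 0.943700
step 3 [3y] swap r/1=889/28325: DF=(1 − 889/28325·(0.977700+0.943700))/(1+889/28325) = 9111/10000 ≈ 0.911100
step 4 [4y] zero: DF = P = 558/625 ≈ 0.892800
step 5 [5y] swap r/1=1310/45943: DF=(1 − 1310/45943·(0.977700+0.943700+0.911100+0.892800))/(1+1310/45943) = 869/1000 ≈ 0.869000
step 6 [6y] swap r/1=1567/54376: DF=(1 − 1567/54376·(0.977700+0.943700+0.911100+0.892800+0.869000))/(1+1567/54376) = 8433/10000 ≈ 0.843300
step 7 [7y] zero: DF = P = 1607/2000 ≈ 0.803500
step 8 [8y] bond c/1=13/200: DF=(37961/31250 − 13/200·(0.977700+0.943700+0.911100+0.892800+0.869000+0.843300+0.803500))/(1+13/200) = 7597/10000 ≈ 0.759700

1 1 9777/10000
2 2 9437/10000
3 3 9111/10000
4 4 558/625
5 5 869/1000
6 6 8433/10000
7 7 1607/2000
8 8 7597/10000
f(2y,3y) = ((9437/10000)/(9111/10000) − 1)/(1) = 326/9111 ≈ 3.5781%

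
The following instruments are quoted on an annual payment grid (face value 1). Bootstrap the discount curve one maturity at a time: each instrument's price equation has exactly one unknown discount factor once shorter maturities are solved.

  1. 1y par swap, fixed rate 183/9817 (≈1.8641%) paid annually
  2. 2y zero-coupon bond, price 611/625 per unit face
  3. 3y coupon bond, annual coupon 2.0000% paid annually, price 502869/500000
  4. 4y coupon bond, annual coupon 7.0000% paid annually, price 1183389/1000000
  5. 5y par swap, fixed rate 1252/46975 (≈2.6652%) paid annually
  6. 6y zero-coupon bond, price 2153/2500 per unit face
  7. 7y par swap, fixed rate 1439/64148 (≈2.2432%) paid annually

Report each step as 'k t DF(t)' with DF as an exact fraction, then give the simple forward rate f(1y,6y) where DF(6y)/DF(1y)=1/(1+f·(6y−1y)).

1 1 9817/10000
2 2 611/625
3 3 2369/2500
4 4 4579/5000
5 5 2187/2500
6 6 2153/2500
7 7 8561/10000
f(1y,6y) = ((9817/10000)/(2153/2500) − 1)/(5) = 241/8612 ≈ 2.7984%

step 1 [1y] swap r/1=183/9817: DF=(1 − 183/9817·(0))/(1+183/9817) = 9817/10000 ≈ 0.981700
step 2 [2y] zero: DF = P = 611/625 ≈ 0.977600
step 3 [3y] bond c/1=1/50: DF=(502869/500000 − 1/50·(0.981700+0.977600))/(1+1/50) = 2369/2500 ≈ 0.947600
step 4 [4y] bond c/1=7/100: DF=(1183389/1000000 − 7/100·(0.981700+0.977600+0.947600))/(1+7/100) = 4579/5000 ≈ 0.915800
step 5 [5y] swap r/1=1252/46975: DF=(1 − 1252/46975·(0.981700+0.977600+0.947600+0.915800))/(1+1252/46975) = 2187/2500 ≈ 0.874800
step 6 [6y] zero: DF = P = 2153/2500 ≈ 0.861200
step 7 [7y] swap r/1=1439/64148: DF=(1 − 1439/64148·(0.981700+0.977600+0.947600+0.915800+0.874800+0.861200))/(1+1439/64148) = 8561/10000 ≈ 0.856100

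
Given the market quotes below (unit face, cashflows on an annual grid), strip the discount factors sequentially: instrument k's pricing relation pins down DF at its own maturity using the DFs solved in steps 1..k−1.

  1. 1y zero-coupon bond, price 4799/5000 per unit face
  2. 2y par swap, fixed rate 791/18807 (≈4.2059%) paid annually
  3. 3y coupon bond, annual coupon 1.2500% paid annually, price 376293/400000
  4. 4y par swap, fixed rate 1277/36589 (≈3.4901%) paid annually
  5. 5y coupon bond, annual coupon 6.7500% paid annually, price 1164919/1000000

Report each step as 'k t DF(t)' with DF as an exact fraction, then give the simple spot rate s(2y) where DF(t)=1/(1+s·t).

step 1 [1y] zero: DF = P = 4799/5000 ≈ 0.959800
step 2 [2y] swap r/1=791/18807: DF=(1 − 791/18807·(0.959800))/(1+791/18807) = 9209/10000 ≈ 0.920900
step 3 [3y] bond c/1=1/80: DF=(376293/400000 − 1/80·(0.959800+0.920900))/(1+1/80) = 9059/10000 ≈ 0.905900
step 4 [4y] swap r/1=1277/36589: DF=(1 − 1277/36589·(0.959800+0.920900+0.905900))/(1+1277/36589) = 8723/10000 ≈ 0.872300
step 5 [5y] bond c/1=27/400: DF=(1164919/1000000 − 27/400·(0.959800+0.920900+0.905900+0.872300))/(1+27/400) = 8599/10000 ≈ 0.859900

1 1 4799/5000
2 2 9209/10000
3 3 9059/10000
4 4 8723/10000
5 5 8599/10000
s(2y) = (1/(9209/10000) − 1)/(2) = 791/18418 ≈ 4.2947%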